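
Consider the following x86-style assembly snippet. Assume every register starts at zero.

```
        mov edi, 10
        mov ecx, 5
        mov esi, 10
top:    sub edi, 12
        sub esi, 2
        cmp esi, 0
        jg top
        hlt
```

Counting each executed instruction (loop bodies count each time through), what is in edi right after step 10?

after mov edi, 10: edi=10
after mov ecx, 5: ecx=5
after mov esi, 10: esi=10
after sub edi, 12: edi=10-12=-2
after sub esi, 2: esi=10-2=8
cmp esi, 0  (cmp 8,0)
jg top: taken
after sub edi, 12: edi=(-2)-12=-14
after sub esi, 2: esi=8-2=6
cmp esi, 0  (cmp 6,0)
After step 10: edi = -14.

-14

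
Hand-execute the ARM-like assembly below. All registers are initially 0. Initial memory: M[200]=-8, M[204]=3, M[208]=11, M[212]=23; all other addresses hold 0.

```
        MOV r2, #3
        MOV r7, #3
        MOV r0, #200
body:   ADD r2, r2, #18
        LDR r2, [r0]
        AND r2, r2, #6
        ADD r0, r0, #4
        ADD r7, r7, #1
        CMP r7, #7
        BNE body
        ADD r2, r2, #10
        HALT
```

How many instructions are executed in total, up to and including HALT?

33

after MOV r2, #3: r2=3
after MOV r7, #3: r7=3
after MOV r0, #200: r0=200
after ADD r2, r2, #18: r2=3+18=21
after LDR r2, [r0]: r2=M[200]=-8
after AND r2, r2, #6: r2=(-8)&6=0
after ADD r0, r0, #4: r0=200+4=204
after ADD r7, r7, #1: r7=3+1=4
CMP r7, #7  (cmp 4,7)
BNE body: taken
after ADD r2, r2, #18: r2=0+18=18
after LDR r2, [r0]: r2=M[204]=3
after AND r2, r2, #6: r2=3&6=2
after ADD r0, r0, #4: r0=204+4=208
after ADD r7, r7, #1: r7=4+1=5
CMP r7, #7  (cmp 5,7)
BNE body: taken
after ADD r2, r2, #18: r2=2+18=20
after LDR r2, [r0]: r2=M[208]=11
after AND r2, r2, #6: r2=11&6=2
after ADD r0, r0, #4: r0=208+4=212
after ADD r7, r7, #1: r7=5+1=6
CMP r7, #7  (cmp 6,7)
BNE body: taken
after ADD r2, r2, #18: r2=2+18=20
after LDR r2, [r0]: r2=M[212]=23
after AND r2, r2, #6: r2=23&6=6
after ADD r0, r0, #4: r0=212+4=216
after ADD r7, r7, #1: r7=6+1=7
CMP r7, #7  (cmp 7,7)
BNE body: not taken
after ADD r2, r2, #10: r2=6+10=16
halt.
Total executed instructions: 33.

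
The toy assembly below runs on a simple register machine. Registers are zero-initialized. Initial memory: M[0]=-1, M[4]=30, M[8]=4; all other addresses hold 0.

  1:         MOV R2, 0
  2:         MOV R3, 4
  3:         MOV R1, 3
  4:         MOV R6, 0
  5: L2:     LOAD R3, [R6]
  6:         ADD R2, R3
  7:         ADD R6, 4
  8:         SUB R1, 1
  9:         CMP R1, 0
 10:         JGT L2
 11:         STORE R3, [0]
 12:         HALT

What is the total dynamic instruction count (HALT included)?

after MOV R2, 0: R2=0
after MOV R3, 4: R3=4
after MOV R1, 3: R1=3
after MOV R6, 0: R6=0
after LOAD R3, [R6]: R3=M[0]=-1
after ADD R2, R3: R2=0+(-1)=-1
after ADD R6, 4: R6=0+4=4
after SUB R1, 1: R1=3-1=2
CMP R1, 0  (cmp 2,0)
JGT L2: taken
after LOAD R3, [R6]: R3=M[4]=30
after ADD R2, R3: R2=(-1)+30=29
after ADD R6, 4: R6=4+4=8
after SUB R1, 1: R1=2-1=1
CMP R1, 0  (cmp 1,0)
JGT L2: taken
after LOAD R3, [R6]: R3=M[8]=4
after ADD R2, R3: R2=29+4=33
after ADD R6, 4: R6=8+4=12
after SUB R1, 1: R1=1-1=0
CMP R1, 0  (cmp 0,0)
JGT L2: not taken
STORE R3, [0] → M[0]=4
halt.
Total executed instructions: 24.

24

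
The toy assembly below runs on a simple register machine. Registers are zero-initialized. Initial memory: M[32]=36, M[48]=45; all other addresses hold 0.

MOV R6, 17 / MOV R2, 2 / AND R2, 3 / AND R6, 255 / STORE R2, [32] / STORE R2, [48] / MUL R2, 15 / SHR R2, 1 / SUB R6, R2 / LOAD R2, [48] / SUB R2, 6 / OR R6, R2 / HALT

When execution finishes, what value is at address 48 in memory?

R6=17
R2=2
R2=2&3=2
R6=17&255=17
STORE R2, [32] → M[32]=2
STORE R2, [48] → M[48]=2
R2=2*15=30
R2=30>>1=15
R6=17-15=2
R2=M[48]=2
R2=2-6=-4
R6=2|(-4)=-2
halt.

2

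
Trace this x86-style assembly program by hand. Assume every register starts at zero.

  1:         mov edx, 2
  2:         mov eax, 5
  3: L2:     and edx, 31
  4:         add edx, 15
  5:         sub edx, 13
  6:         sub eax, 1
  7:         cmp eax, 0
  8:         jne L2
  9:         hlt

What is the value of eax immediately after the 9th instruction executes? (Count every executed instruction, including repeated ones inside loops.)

4

mov edx, 2 → edx=2
mov eax, 5 → eax=5
and edx, 31 → edx=2&31=2
add edx, 15 → edx=2+15=17
sub edx, 13 → edx=17-13=4
sub eax, 1 → eax=5-1=4
cmp eax, 0  (cmp 4,0)
jne L2: taken
and edx, 31 → edx=4&31=4
After step 9: eax = 4.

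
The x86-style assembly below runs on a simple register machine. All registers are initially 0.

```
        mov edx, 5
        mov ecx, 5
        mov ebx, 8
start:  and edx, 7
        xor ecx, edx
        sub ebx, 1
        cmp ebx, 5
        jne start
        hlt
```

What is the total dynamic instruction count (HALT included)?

after mov edx, 5: edx=5
after mov ecx, 5: ecx=5
after mov ebx, 8: ebx=8
after and edx, 7: edx=5&7=5
after xor ecx, edx: ecx=5^5=0
after sub ebx, 1: ebx=8-1=7
cmp ebx, 5  (cmp 7,5)
jne start: taken
after and edx, 7: edx=5&7=5
after xor ecx, edx: ecx=0^5=5
after sub ebx, 1: ebx=7-1=6
cmp ebx, 5  (cmp 6,5)
jne start: taken
after and edx, 7: edx=5&7=5
after xor ecx, edx: ecx=5^5=0
after sub ebx, 1: ebx=6-1=5
cmp ebx, 5  (cmp 5,5)
jne start: not taken
halt.
Total executed instructions: 19.

19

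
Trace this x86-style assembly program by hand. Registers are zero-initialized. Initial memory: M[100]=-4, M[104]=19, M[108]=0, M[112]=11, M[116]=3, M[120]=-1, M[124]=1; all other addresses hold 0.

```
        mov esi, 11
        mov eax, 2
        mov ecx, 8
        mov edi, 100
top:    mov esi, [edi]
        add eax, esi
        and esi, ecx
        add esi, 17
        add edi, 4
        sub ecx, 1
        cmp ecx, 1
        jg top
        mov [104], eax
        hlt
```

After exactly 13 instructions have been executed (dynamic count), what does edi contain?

104

esi=11
eax=2
ecx=8
edi=100
esi=M[100]=-4
eax=2+(-4)=-2
esi=(-4)&8=8
esi=8+17=25
edi=100+4=104
ecx=8-1=7
cmp ecx, 1  (cmp 7,1)
jg top: taken
esi=M[104]=19
After step 13: edi = 104.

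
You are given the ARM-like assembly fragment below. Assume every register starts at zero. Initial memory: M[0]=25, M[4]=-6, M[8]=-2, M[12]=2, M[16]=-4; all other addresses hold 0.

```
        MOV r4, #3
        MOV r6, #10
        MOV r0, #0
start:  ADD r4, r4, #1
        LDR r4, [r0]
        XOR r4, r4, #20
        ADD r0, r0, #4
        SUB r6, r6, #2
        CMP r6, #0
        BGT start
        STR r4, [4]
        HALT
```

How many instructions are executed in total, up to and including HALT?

MOV r4, #3 → r4=3
MOV r6, #10 → r6=10
MOV r0, #0 → r0=0
ADD r4, r4, #1 → r4=3+1=4
LDR r4, [r0] → r4=M[0]=25
XOR r4, r4, #20 → r4=25^20=13
ADD r0, r0, #4 → r0=0+4=4
SUB r6, r6, #2 → r6=10-2=8
CMP r6, #0  (cmp 8,0)
BGT start: taken
ADD r4, r4, #1 → r4=13+1=14
LDR r4, [r0] → r4=M[4]=-6
XOR r4, r4, #20 → r4=(-6)^20=-18
ADD r0, r0, #4 → r0=4+4=8
SUB r6, r6, #2 → r6=8-2=6
CMP r6, #0  (cmp 6,0)
BGT start: taken
ADD r4, r4, #1 → r4=(-18)+1=-17
LDR r4, [r0] → r4=M[8]=-2
XOR r4, r4, #20 → r4=(-2)^20=-22
ADD r0, r0, #4 → r0=8+4=12
SUB r6, r6, #2 → r6=6-2=4
CMP r6, #0  (cmp 4,0)
BGT start: taken
ADD r4, r4, #1 → r4=(-22)+1=-21
LDR r4, [r0] → r4=M[12]=2
XOR r4, r4, #20 → r4=2^20=22
ADD r0, r0, #4 → r0=12+4=16
SUB r6, r6, #2 → r6=4-2=2
CMP r6, #0  (cmp 2,0)
BGT start: taken
ADD r4, r4, #1 → r4=22+1=23
LDR r4, [r0] → r4=M[16]=-4
XOR r4, r4, #20 → r4=(-4)^20=-24
ADD r0, r0, #4 → r0=16+4=20
SUB r6, r6, #2 → r6=2-2=0
CMP r6, #0  (cmp 0,0)
BGT start: not taken
STR r4, [4] → M[4]=-24
halt.
Total executed instructions: 40.

40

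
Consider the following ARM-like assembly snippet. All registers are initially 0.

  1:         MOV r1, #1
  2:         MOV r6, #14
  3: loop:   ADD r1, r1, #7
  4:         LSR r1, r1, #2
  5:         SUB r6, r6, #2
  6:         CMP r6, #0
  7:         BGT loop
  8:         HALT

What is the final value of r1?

2

after MOV r1, #1: r1=1
after MOV r6, #14: r6=14
after ADD r1, r1, #7: r1=1+7=8
after LSR r1, r1, #2: r1=8>>2=2
after SUB r6, r6, #2: r6=14-2=12
CMP r6, #0  (cmp 12,0)
BGT loop: taken
after ADD r1, r1, #7: r1=2+7=9
after LSR r1, r1, #2: r1=9>>2=2
after SUB r6, r6, #2: r6=12-2=10
CMP r6, #0  (cmp 10,0)
BGT loop: taken
after ADD r1, r1, #7: r1=2+7=9
after LSR r1, r1, #2: r1=9>>2=2
after SUB r6, r6, #2: r6=10-2=8
CMP r6, #0  (cmp 8,0)
BGT loop: taken
after ADD r1, r1, #7: r1=2+7=9
after LSR r1, r1, #2: r1=9>>2=2
after SUB r6, r6, #2: r6=8-2=6
CMP r6, #0  (cmp 6,0)
BGT loop: taken
after ADD r1, r1, #7: r1=2+7=9
after LSR r1, r1, #2: r1=9>>2=2
after SUB r6, r6, #2: r6=6-2=4
CMP r6, #0  (cmp 4,0)
BGT loop: taken
after ADD r1, r1, #7: r1=2+7=9
after LSR r1, r1, #2: r1=9>>2=2
after SUB r6, r6, #2: r6=4-2=2
CMP r6, #0  (cmp 2,0)
BGT loop: taken
after ADD r1, r1, #7: r1=2+7=9
after LSR r1, r1, #2: r1=9>>2=2
after SUB r6, r6, #2: r6=2-2=0
CMP r6, #0  (cmp 0,0)
BGT loop: not taken
halt.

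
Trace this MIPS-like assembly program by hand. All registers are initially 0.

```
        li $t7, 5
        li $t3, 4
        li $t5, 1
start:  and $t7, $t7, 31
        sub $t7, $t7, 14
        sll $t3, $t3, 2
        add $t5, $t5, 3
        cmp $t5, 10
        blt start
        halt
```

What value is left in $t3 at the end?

256

$t7=5
$t3=4
$t5=1
$t7=5&31=5
$t7=5-14=-9
$t3=4<<2=16
$t5=1+3=4
cmp $t5, 10  (cmp 4,10)
blt start: taken
$t7=(-9)&31=23
$t7=23-14=9
$t3=16<<2=64
$t5=4+3=7
cmp $t5, 10  (cmp 7,10)
blt start: taken
$t7=9&31=9
$t7=9-14=-5
$t3=64<<2=256
$t5=7+3=10
cmp $t5, 10  (cmp 10,10)
blt start: not taken
halt.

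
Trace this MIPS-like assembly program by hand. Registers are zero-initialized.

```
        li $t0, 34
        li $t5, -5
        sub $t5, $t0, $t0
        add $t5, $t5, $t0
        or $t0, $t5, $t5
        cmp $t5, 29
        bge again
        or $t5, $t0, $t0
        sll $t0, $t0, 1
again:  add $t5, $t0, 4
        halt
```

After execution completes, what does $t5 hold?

$t0=34
$t5=-5
$t5=34-34=0
$t5=0+34=34
$t0=34|34=34
cmp $t5, 29  (cmp 34,29)
bge again: taken
$t5=34+4=38
halt.

38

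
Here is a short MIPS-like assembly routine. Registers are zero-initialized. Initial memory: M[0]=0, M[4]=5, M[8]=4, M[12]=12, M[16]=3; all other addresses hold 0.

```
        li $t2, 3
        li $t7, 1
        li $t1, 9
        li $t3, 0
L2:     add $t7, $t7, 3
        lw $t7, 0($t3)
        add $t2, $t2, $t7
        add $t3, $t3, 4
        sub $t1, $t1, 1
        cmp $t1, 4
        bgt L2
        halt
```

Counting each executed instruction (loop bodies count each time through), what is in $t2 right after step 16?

li $t2, 3 → $t2=3
li $t7, 1 → $t7=1
li $t1, 9 → $t1=9
li $t3, 0 → $t3=0
add $t7, $t7, 3 → $t7=1+3=4
lw $t7, 0($t3) → $t7=M[0]=0
add $t2, $t2, $t7 → $t2=3+0=3
add $t3, $t3, 4 → $t3=0+4=4
sub $t1, $t1, 1 → $t1=9-1=8
cmp $t1, 4  (cmp 8,4)
bgt L2: taken
add $t7, $t7, 3 → $t7=0+3=3
lw $t7, 0($t3) → $t7=M[4]=5
add $t2, $t2, $t7 → $t2=3+5=8
add $t3, $t3, 4 → $t3=4+4=8
sub $t1, $t1, 1 → $t1=8-1=7
After step 16: $t2 = 8.

8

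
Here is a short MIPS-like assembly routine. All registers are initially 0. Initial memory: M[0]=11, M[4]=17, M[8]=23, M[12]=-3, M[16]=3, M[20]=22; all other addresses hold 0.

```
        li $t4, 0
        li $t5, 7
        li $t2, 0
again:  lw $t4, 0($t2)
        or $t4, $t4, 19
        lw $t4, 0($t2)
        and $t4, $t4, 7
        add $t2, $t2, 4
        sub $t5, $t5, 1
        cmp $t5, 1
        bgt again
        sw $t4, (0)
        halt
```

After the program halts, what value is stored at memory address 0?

6

after li $t4, 0: $t4=0
after li $t5, 7: $t5=7
after li $t2, 0: $t2=0
after lw $t4, 0($t2): $t4=M[0]=11
after or $t4, $t4, 19: $t4=11|19=27
after lw $t4, 0($t2): $t4=M[0]=11
after and $t4, $t4, 7: $t4=11&7=3
after add $t2, $t2, 4: $t2=0+4=4
after sub $t5, $t5, 1: $t5=7-1=6
cmp $t5, 1  (cmp 6,1)
bgt again: taken
after lw $t4, 0($t2): $t4=M[4]=17
after or $t4, $t4, 19: $t4=17|19=19
after lw $t4, 0($t2): $t4=M[4]=17
after and $t4, $t4, 7: $t4=17&7=1
after add $t2, $t2, 4: $t2=4+4=8
after sub $t5, $t5, 1: $t5=6-1=5
cmp $t5, 1  (cmp 5,1)
bgt again: taken
after lw $t4, 0($t2): $t4=M[8]=23
after or $t4, $t4, 19: $t4=23|19=23
after lw $t4, 0($t2): $t4=M[8]=23
after and $t4, $t4, 7: $t4=23&7=7
after add $t2, $t2, 4: $t2=8+4=12
after sub $t5, $t5, 1: $t5=5-1=4
cmp $t5, 1  (cmp 4,1)
bgt again: taken
after lw $t4, 0($t2): $t4=M[12]=-3
after or $t4, $t4, 19: $t4=(-3)|19=-1
after lw $t4, 0($t2): $t4=M[12]=-3
after and $t4, $t4, 7: $t4=(-3)&7=5
after add $t2, $t2, 4: $t2=12+4=16
after sub $t5, $t5, 1: $t5=4-1=3
cmp $t5, 1  (cmp 3,1)
bgt again: taken
after lw $t4, 0($t2): $t4=M[16]=3
after or $t4, $t4, 19: $t4=3|19=19
after lw $t4, 0($t2): $t4=M[16]=3
after and $t4, $t4, 7: $t4=3&7=3
after add $t2, $t2, 4: $t2=16+4=20
after sub $t5, $t5, 1: $t5=3-1=2
cmp $t5, 1  (cmp 2,1)
bgt again: taken
after lw $t4, 0($t2): $t4=M[20]=22
after or $t4, $t4, 19: $t4=22|19=23
after lw $t4, 0($t2): $t4=M[20]=22
after and $t4, $t4, 7: $t4=22&7=6
after add $t2, $t2, 4: $t2=20+4=24
after sub $t5, $t5, 1: $t5=2-1=1
cmp $t5, 1  (cmp 1,1)
bgt again: not taken
sw $t4, (0) → M[0]=6
halt.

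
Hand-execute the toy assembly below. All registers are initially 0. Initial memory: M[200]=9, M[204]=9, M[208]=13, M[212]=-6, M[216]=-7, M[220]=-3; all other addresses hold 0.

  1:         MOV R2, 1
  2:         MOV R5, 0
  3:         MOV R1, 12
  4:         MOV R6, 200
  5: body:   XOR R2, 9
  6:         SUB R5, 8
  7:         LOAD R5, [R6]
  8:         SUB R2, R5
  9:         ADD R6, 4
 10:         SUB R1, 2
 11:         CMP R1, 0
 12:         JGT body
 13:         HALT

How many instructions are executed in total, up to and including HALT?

53

MOV R2, 1 → R2=1
MOV R5, 0 → R5=0
MOV R1, 12 → R1=12
MOV R6, 200 → R6=200
XOR R2, 9 → R2=1^9=8
SUB R5, 8 → R5=0-8=-8
LOAD R5, [R6] → R5=M[200]=9
SUB R2, R5 → R2=8-9=-1
ADD R6, 4 → R6=200+4=204
SUB R1, 2 → R1=12-2=10
CMP R1, 0  (cmp 10,0)
JGT body: taken
XOR R2, 9 → R2=(-1)^9=-10
SUB R5, 8 → R5=9-8=1
LOAD R5, [R6] → R5=M[204]=9
SUB R2, R5 → R2=(-10)-9=-19
ADD R6, 4 → R6=204+4=208
SUB R1, 2 → R1=10-2=8
CMP R1, 0  (cmp 8,0)
JGT body: taken
XOR R2, 9 → R2=(-19)^9=-28
SUB R5, 8 → R5=9-8=1
LOAD R5, [R6] → R5=M[208]=13
SUB R2, R5 → R2=(-28)-13=-41
ADD R6, 4 → R6=208+4=212
SUB R1, 2 → R1=8-2=6
CMP R1, 0  (cmp 6,0)
JGT body: taken
XOR R2, 9 → R2=(-41)^9=-34
SUB R5, 8 → R5=13-8=5
LOAD R5, [R6] → R5=M[212]=-6
SUB R2, R5 → R2=(-34)-(-6)=-28
ADD R6, 4 → R6=212+4=216
SUB R1, 2 → R1=6-2=4
CMP R1, 0  (cmp 4,0)
JGT body: taken
XOR R2, 9 → R2=(-28)^9=-19
SUB R5, 8 → R5=(-6)-8=-14
LOAD R5, [R6] → R5=M[216]=-7
SUB R2, R5 → R2=(-19)-(-7)=-12
ADD R6, 4 → R6=216+4=220
SUB R1, 2 → R1=4-2=2
CMP R1, 0  (cmp 2,0)
JGT body: taken
XOR R2, 9 → R2=(-12)^9=-3
SUB R5, 8 → R5=(-7)-8=-15
LOAD R5, [R6] → R5=M[220]=-3
SUB R2, R5 → R2=(-3)-(-3)=0
ADD R6, 4 → R6=220+4=224
SUB R1, 2 → R1=2-2=0
CMP R1, 0  (cmp 0,0)
JGT body: not taken
halt.
Total executed instructions: 53.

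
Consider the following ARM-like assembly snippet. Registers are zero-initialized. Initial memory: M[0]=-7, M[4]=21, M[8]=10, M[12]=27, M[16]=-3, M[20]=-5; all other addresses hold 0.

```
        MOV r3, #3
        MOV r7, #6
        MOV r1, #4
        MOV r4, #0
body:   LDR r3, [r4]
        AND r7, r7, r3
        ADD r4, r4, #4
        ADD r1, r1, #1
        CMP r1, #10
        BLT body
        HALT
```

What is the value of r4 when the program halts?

MOV r3, #3 → r3=3
MOV r7, #6 → r7=6
MOV r1, #4 → r1=4
MOV r4, #0 → r4=0
LDR r3, [r4] → r3=M[0]=-7
AND r7, r7, r3 → r7=6&(-7)=0
ADD r4, r4, #4 → r4=0+4=4
ADD r1, r1, #1 → r1=4+1=5
CMP r1, #10  (cmp 5,10)
BLT body: taken
LDR r3, [r4] → r3=M[4]=21
AND r7, r7, r3 → r7=0&21=0
ADD r4, r4, #4 → r4=4+4=8
ADD r1, r1, #1 → r1=5+1=6
CMP r1, #10  (cmp 6,10)
BLT body: taken
LDR r3, [r4] → r3=M[8]=10
AND r7, r7, r3 → r7=0&10=0
ADD r4, r4, #4 → r4=8+4=12
ADD r1, r1, #1 → r1=6+1=7
CMP r1, #10  (cmp 7,10)
BLT body: taken
LDR r3, [r4] → r3=M[12]=27
AND r7, r7, r3 → r7=0&27=0
ADD r4, r4, #4 → r4=12+4=16
ADD r1, r1, #1 → r1=7+1=8
CMP r1, #10  (cmp 8,10)
BLT body: taken
LDR r3, [r4] → r3=M[16]=-3
AND r7, r7, r3 → r7=0&(-3)=0
ADD r4, r4, #4 → r4=16+4=20
ADD r1, r1, #1 → r1=8+1=9
CMP r1, #10  (cmp 9,10)
BLT body: taken
LDR r3, [r4] → r3=M[20]=-5
AND r7, r7, r3 → r7=0&(-5)=0
ADD r4, r4, #4 → r4=20+4=24
ADD r1, r1, #1 → r1=9+1=10
CMP r1, #10  (cmp 10,10)
BLT body: not taken
halt.

24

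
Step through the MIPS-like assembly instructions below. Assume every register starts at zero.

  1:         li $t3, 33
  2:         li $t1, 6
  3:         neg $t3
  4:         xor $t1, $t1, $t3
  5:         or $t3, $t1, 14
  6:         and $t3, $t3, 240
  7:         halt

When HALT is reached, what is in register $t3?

208

li $t3, 33 → $t3=33
li $t1, 6 → $t1=6
neg $t3 → $t3=-(33)=-33
xor $t1, $t1, $t3 → $t1=6^(-33)=-39
or $t3, $t1, 14 → $t3=(-39)|14=-33
and $t3, $t3, 240 → $t3=(-33)&240=208
halt.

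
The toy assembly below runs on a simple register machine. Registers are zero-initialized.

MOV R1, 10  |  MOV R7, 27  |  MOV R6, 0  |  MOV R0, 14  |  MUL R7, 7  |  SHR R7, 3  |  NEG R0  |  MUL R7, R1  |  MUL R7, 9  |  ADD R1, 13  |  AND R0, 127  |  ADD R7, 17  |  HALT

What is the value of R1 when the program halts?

23

R1=10
R7=27
R6=0
R0=14
R7=27*7=189
R7=189>>3=23
R0=-(14)=-14
R7=23*10=230
R7=230*9=2070
R1=10+13=23
R0=(-14)&127=114
R7=2070+17=2087
halt.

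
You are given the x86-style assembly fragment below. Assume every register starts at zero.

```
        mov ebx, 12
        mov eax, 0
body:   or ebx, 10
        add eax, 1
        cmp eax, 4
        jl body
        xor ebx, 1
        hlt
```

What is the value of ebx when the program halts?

15

ebx=12
eax=0
ebx=12|10=14
eax=0+1=1
cmp eax, 4  (cmp 1,4)
jl body: taken
ebx=14|10=14
eax=1+1=2
cmp eax, 4  (cmp 2,4)
jl body: taken
ebx=14|10=14
eax=2+1=3
cmp eax, 4  (cmp 3,4)
jl body: taken
ebx=14|10=14
eax=3+1=4
cmp eax, 4  (cmp 4,4)
jl body: not taken
ebx=14^1=15
halt.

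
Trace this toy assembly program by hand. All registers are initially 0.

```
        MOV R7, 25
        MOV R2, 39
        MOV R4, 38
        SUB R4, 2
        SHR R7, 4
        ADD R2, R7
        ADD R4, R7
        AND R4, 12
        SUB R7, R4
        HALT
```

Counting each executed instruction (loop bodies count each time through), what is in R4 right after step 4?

36

MOV R7, 25 → R7=25
MOV R2, 39 → R2=39
MOV R4, 38 → R4=38
SUB R4, 2 → R4=38-2=36
After step 4: R4 = 36.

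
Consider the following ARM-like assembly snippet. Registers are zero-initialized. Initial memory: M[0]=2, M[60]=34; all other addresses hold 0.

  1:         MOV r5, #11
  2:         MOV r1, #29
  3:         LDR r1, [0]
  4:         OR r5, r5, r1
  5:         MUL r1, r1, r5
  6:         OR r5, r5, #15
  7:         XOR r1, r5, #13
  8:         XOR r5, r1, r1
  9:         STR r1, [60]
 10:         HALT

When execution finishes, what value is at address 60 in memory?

2

r5=11
r1=29
r1=M[0]=2
r5=11|2=11
r1=2*11=22
r5=11|15=15
r1=15^13=2
r5=2^2=0
STR r1, [60] → M[60]=2
halt.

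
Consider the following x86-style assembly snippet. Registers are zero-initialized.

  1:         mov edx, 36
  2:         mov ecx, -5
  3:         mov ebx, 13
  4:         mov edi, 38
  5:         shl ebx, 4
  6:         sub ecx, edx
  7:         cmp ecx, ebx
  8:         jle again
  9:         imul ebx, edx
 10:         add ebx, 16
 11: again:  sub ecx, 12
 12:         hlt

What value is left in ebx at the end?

edx=36
ecx=-5
ebx=13
edi=38
ebx=13<<4=208
ecx=(-5)-36=-41
cmp ecx, ebx  (cmp -41,208)
jle again: taken
ecx=(-41)-12=-53
halt.

208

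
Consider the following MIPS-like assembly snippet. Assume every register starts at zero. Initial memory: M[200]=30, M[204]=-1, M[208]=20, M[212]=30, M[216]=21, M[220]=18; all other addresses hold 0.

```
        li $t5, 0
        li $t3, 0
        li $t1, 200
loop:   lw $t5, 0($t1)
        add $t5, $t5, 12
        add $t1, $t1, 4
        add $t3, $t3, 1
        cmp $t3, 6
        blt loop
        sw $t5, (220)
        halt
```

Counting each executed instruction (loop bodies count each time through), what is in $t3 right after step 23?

$t5=0
$t3=0
$t1=200
$t5=M[200]=30
$t5=30+12=42
$t1=200+4=204
$t3=0+1=1
cmp $t3, 6  (cmp 1,6)
blt loop: taken
$t5=M[204]=-1
$t5=(-1)+12=11
$t1=204+4=208
$t3=1+1=2
cmp $t3, 6  (cmp 2,6)
blt loop: taken
$t5=M[208]=20
$t5=20+12=32
$t1=208+4=212
$t3=2+1=3
cmp $t3, 6  (cmp 3,6)
blt loop: taken
$t5=M[212]=30
$t5=30+12=42
After step 23: $t3 = 3.

3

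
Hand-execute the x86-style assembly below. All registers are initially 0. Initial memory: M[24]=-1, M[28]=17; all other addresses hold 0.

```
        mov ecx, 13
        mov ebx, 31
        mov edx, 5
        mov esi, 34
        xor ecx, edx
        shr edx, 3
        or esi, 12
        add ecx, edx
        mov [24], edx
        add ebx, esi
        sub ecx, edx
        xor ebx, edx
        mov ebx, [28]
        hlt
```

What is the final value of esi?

46

ecx=13
ebx=31
edx=5
esi=34
ecx=13^5=8
edx=5>>3=0
esi=34|12=46
ecx=8+0=8
mov [24], edx → M[24]=0
ebx=31+46=77
ecx=8-0=8
ebx=77^0=77
ebx=M[28]=17
halt.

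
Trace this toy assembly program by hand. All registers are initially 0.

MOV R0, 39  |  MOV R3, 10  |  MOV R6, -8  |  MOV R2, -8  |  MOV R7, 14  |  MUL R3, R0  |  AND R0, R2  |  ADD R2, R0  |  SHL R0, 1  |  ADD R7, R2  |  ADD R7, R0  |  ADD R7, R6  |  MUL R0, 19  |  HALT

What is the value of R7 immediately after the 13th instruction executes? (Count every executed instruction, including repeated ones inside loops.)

94

R0=39
R3=10
R6=-8
R2=-8
R7=14
R3=10*39=390
R0=39&(-8)=32
R2=(-8)+32=24
R0=32<<1=64
R7=14+24=38
R7=38+64=102
R7=102+(-8)=94
R0=64*19=1216
After step 13: R7 = 94.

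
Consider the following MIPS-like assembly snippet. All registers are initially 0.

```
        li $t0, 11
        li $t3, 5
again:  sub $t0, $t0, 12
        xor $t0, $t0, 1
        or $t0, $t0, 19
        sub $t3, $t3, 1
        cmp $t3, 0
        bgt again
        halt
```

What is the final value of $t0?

after li $t0, 11: $t0=11
after li $t3, 5: $t3=5
after sub $t0, $t0, 12: $t0=11-12=-1
after xor $t0, $t0, 1: $t0=(-1)^1=-2
after or $t0, $t0, 19: $t0=(-2)|19=-1
after sub $t3, $t3, 1: $t3=5-1=4
cmp $t3, 0  (cmp 4,0)
bgt again: taken
after sub $t0, $t0, 12: $t0=(-1)-12=-13
after xor $t0, $t0, 1: $t0=(-13)^1=-14
after or $t0, $t0, 19: $t0=(-14)|19=-13
after sub $t3, $t3, 1: $t3=4-1=3
cmp $t3, 0  (cmp 3,0)
bgt again: taken
after sub $t0, $t0, 12: $t0=(-13)-12=-25
after xor $t0, $t0, 1: $t0=(-25)^1=-26
after or $t0, $t0, 19: $t0=(-26)|19=-9
after sub $t3, $t3, 1: $t3=3-1=2
cmp $t3, 0  (cmp 2,0)
bgt again: taken
after sub $t0, $t0, 12: $t0=(-9)-12=-21
after xor $t0, $t0, 1: $t0=(-21)^1=-22
after or $t0, $t0, 19: $t0=(-22)|19=-5
after sub $t3, $t3, 1: $t3=2-1=1
cmp $t3, 0  (cmp 1,0)
bgt again: taken
after sub $t0, $t0, 12: $t0=(-5)-12=-17
after xor $t0, $t0, 1: $t0=(-17)^1=-18
after or $t0, $t0, 19: $t0=(-18)|19=-1
after sub $t3, $t3, 1: $t3=1-1=0
cmp $t3, 0  (cmp 0,0)
bgt again: not taken
halt.

-1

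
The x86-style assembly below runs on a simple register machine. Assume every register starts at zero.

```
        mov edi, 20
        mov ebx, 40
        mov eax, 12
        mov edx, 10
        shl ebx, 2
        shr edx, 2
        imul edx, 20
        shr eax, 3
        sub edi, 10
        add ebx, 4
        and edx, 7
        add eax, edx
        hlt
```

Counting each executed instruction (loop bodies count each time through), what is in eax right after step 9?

after mov edi, 20: edi=20
after mov ebx, 40: ebx=40
after mov eax, 12: eax=12
after mov edx, 10: edx=10
after shl ebx, 2: ebx=40<<2=160
after shr edx, 2: edx=10>>2=2
after imul edx, 20: edx=2*20=40
after shr eax, 3: eax=12>>3=1
after sub edi, 10: edi=20-10=10
After step 9: eax = 1.

1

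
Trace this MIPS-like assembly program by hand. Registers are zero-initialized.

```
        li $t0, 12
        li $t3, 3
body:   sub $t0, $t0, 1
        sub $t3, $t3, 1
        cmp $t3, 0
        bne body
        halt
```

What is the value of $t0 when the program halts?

9

$t0=12
$t3=3
$t0=12-1=11
$t3=3-1=2
cmp $t3, 0  (cmp 2,0)
bne body: taken
$t0=11-1=10
$t3=2-1=1
cmp $t3, 0  (cmp 1,0)
bne body: taken
$t0=10-1=9
$t3=1-1=0
cmp $t3, 0  (cmp 0,0)
bne body: not taken
halt.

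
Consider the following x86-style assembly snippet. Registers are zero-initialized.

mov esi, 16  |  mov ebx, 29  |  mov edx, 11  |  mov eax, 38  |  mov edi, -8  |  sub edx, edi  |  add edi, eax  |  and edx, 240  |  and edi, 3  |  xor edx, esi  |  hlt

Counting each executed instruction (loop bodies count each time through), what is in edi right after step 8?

30

esi=16
ebx=29
edx=11
eax=38
edi=-8
edx=11-(-8)=19
edi=(-8)+38=30
edx=19&240=16
After step 8: edi = 30.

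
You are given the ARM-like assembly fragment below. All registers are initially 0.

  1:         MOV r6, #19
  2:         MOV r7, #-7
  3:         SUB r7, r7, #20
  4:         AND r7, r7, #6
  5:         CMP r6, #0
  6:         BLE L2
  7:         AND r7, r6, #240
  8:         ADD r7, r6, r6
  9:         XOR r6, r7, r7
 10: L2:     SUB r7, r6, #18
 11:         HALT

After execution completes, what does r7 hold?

after MOV r6, #19: r6=19
after MOV r7, #-7: r7=-7
after SUB r7, r7, #20: r7=(-7)-20=-27
after AND r7, r7, #6: r7=(-27)&6=4
CMP r6, #0  (cmp 19,0)
BLE L2: not taken
after AND r7, r6, #240: r7=19&240=16
after ADD r7, r6, r6: r7=19+19=38
after XOR r6, r7, r7: r6=38^38=0
after SUB r7, r6, #18: r7=0-18=-18
halt.

-18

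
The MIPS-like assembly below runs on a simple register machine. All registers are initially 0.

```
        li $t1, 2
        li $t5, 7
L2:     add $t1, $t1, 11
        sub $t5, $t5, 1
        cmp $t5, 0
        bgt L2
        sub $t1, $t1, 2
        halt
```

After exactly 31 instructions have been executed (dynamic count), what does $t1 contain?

77

$t1=2
$t5=7
$t1=2+11=13
$t5=7-1=6
cmp $t5, 0  (cmp 6,0)
bgt L2: taken
$t1=13+11=24
$t5=6-1=5
cmp $t5, 0  (cmp 5,0)
bgt L2: taken
$t1=24+11=35
$t5=5-1=4
cmp $t5, 0  (cmp 4,0)
bgt L2: taken
$t1=35+11=46
$t5=4-1=3
cmp $t5, 0  (cmp 3,0)
bgt L2: taken
$t1=46+11=57
$t5=3-1=2
cmp $t5, 0  (cmp 2,0)
bgt L2: taken
$t1=57+11=68
$t5=2-1=1
cmp $t5, 0  (cmp 1,0)
bgt L2: taken
$t1=68+11=79
$t5=1-1=0
cmp $t5, 0  (cmp 0,0)
bgt L2: not taken
$t1=79-2=77
After step 31: $t1 = 77.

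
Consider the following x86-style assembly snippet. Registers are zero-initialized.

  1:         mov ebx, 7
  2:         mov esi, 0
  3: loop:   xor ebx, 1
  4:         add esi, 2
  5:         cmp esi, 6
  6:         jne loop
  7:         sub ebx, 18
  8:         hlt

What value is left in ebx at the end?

-12

after mov ebx, 7: ebx=7
after mov esi, 0: esi=0
after xor ebx, 1: ebx=7^1=6
after add esi, 2: esi=0+2=2
cmp esi, 6  (cmp 2,6)
jne loop: taken
after xor ebx, 1: ebx=6^1=7
after add esi, 2: esi=2+2=4
cmp esi, 6  (cmp 4,6)
jne loop: taken
after xor ebx, 1: ebx=7^1=6
after add esi, 2: esi=4+2=6
cmp esi, 6  (cmp 6,6)
jne loop: not taken
after sub ebx, 18: ebx=6-18=-12
halt.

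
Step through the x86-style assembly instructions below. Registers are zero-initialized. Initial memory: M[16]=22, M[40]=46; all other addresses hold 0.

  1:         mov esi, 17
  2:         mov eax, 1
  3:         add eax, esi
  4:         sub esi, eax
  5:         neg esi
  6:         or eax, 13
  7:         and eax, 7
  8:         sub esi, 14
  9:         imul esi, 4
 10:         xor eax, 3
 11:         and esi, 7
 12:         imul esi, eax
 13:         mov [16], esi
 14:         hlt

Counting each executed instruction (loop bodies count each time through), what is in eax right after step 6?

31

after mov esi, 17: esi=17
after mov eax, 1: eax=1
after add eax, esi: eax=1+17=18
after sub esi, eax: esi=17-18=-1
after neg esi: esi=-(-1)=1
after or eax, 13: eax=18|13=31
After step 6: eax = 31.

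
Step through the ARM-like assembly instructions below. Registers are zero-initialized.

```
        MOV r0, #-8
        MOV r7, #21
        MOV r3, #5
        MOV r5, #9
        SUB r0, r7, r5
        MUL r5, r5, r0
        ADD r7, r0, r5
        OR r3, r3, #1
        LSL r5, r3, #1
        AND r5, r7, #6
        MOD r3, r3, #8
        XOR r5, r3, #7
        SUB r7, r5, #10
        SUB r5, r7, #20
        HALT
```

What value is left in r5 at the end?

-28

after MOV r0, #-8: r0=-8
after MOV r7, #21: r7=21
after MOV r3, #5: r3=5
after MOV r5, #9: r5=9
after SUB r0, r7, r5: r0=21-9=12
after MUL r5, r5, r0: r5=9*12=108
after ADD r7, r0, r5: r7=12+108=120
after OR r3, r3, #1: r3=5|1=5
after LSL r5, r3, #1: r5=5<<1=10
after AND r5, r7, #6: r5=120&6=0
after MOD r3, r3, #8: r3=5%8=5
after XOR r5, r3, #7: r5=5^7=2
after SUB r7, r5, #10: r7=2-10=-8
after SUB r5, r7, #20: r5=(-8)-20=-28
halt.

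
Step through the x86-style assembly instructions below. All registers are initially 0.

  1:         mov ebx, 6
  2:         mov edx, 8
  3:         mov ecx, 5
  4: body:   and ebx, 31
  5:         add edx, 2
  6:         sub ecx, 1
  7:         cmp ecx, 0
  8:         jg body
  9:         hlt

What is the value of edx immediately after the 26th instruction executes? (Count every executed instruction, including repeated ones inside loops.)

18

after mov ebx, 6: ebx=6
after mov edx, 8: edx=8
after mov ecx, 5: ecx=5
after and ebx, 31: ebx=6&31=6
after add edx, 2: edx=8+2=10
after sub ecx, 1: ecx=5-1=4
cmp ecx, 0  (cmp 4,0)
jg body: taken
after and ebx, 31: ebx=6&31=6
after add edx, 2: edx=10+2=12
after sub ecx, 1: ecx=4-1=3
cmp ecx, 0  (cmp 3,0)
jg body: taken
after and ebx, 31: ebx=6&31=6
after add edx, 2: edx=12+2=14
after sub ecx, 1: ecx=3-1=2
cmp ecx, 0  (cmp 2,0)
jg body: taken
after and ebx, 31: ebx=6&31=6
after add edx, 2: edx=14+2=16
after sub ecx, 1: ecx=2-1=1
cmp ecx, 0  (cmp 1,0)
jg body: taken
after and ebx, 31: ebx=6&31=6
after add edx, 2: edx=16+2=18
after sub ecx, 1: ecx=1-1=0
After step 26: edx = 18.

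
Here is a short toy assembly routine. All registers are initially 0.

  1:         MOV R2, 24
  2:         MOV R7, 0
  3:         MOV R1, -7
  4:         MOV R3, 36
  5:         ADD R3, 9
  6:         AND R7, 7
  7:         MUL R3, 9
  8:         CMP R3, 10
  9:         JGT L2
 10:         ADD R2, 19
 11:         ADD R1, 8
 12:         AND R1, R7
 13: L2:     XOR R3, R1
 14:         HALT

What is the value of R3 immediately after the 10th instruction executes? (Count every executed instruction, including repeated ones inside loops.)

R2=24
R7=0
R1=-7
R3=36
R3=36+9=45
R7=0&7=0
R3=45*9=405
CMP R3, 10  (cmp 405,10)
JGT L2: taken
R3=405^(-7)=-404
After step 10: R3 = -404.

-404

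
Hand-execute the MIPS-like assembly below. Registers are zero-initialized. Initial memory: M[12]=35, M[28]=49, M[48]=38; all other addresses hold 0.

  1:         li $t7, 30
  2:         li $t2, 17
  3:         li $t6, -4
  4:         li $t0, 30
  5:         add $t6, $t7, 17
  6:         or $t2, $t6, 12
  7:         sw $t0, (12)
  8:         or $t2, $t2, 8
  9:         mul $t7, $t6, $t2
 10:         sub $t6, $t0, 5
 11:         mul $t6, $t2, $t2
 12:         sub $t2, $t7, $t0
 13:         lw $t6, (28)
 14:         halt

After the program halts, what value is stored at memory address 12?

30

$t7=30
$t2=17
$t6=-4
$t0=30
$t6=30+17=47
$t2=47|12=47
sw $t0, (12) → M[12]=30
$t2=47|8=47
$t7=47*47=2209
$t6=30-5=25
$t6=47*47=2209
$t2=2209-30=2179
$t6=M[28]=49
halt.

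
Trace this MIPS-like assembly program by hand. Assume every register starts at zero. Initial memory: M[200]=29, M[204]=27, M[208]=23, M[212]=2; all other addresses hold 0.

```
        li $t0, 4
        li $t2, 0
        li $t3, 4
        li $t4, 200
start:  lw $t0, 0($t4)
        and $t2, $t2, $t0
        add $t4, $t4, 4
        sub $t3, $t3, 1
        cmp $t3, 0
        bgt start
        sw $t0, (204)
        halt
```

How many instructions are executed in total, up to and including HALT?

30

after li $t0, 4: $t0=4
after li $t2, 0: $t2=0
after li $t3, 4: $t3=4
after li $t4, 200: $t4=200
after lw $t0, 0($t4): $t0=M[200]=29
after and $t2, $t2, $t0: $t2=0&29=0
after add $t4, $t4, 4: $t4=200+4=204
after sub $t3, $t3, 1: $t3=4-1=3
cmp $t3, 0  (cmp 3,0)
bgt start: taken
after lw $t0, 0($t4): $t0=M[204]=27
after and $t2, $t2, $t0: $t2=0&27=0
after add $t4, $t4, 4: $t4=204+4=208
after sub $t3, $t3, 1: $t3=3-1=2
cmp $t3, 0  (cmp 2,0)
bgt start: taken
after lw $t0, 0($t4): $t0=M[208]=23
after and $t2, $t2, $t0: $t2=0&23=0
after add $t4, $t4, 4: $t4=208+4=212
after sub $t3, $t3, 1: $t3=2-1=1
cmp $t3, 0  (cmp 1,0)
bgt start: taken
after lw $t0, 0($t4): $t0=M[212]=2
after and $t2, $t2, $t0: $t2=0&2=0
after add $t4, $t4, 4: $t4=212+4=216
after sub $t3, $t3, 1: $t3=1-1=0
cmp $t3, 0  (cmp 0,0)
bgt start: not taken
sw $t0, (204) → M[204]=2
halt.
Total executed instructions: 30.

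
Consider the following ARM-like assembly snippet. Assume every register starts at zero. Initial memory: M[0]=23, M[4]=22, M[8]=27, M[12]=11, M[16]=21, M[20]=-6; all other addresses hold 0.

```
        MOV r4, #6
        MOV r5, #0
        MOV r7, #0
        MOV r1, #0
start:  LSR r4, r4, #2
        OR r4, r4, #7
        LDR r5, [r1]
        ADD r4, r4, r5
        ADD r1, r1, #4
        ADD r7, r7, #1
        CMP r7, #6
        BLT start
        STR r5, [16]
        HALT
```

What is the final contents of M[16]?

after MOV r4, #6: r4=6
after MOV r5, #0: r5=0
after MOV r7, #0: r7=0
after MOV r1, #0: r1=0
after LSR r4, r4, #2: r4=6>>2=1
after OR r4, r4, #7: r4=1|7=7
after LDR r5, [r1]: r5=M[0]=23
after ADD r4, r4, r5: r4=7+23=30
after ADD r1, r1, #4: r1=0+4=4
after ADD r7, r7, #1: r7=0+1=1
CMP r7, #6  (cmp 1,6)
BLT start: taken
after LSR r4, r4, #2: r4=30>>2=7
after OR r4, r4, #7: r4=7|7=7
after LDR r5, [r1]: r5=M[4]=22
after ADD r4, r4, r5: r4=7+22=29
after ADD r1, r1, #4: r1=4+4=8
after ADD r7, r7, #1: r7=1+1=2
CMP r7, #6  (cmp 2,6)
BLT start: taken
after LSR r4, r4, #2: r4=29>>2=7
after OR r4, r4, #7: r4=7|7=7
after LDR r5, [r1]: r5=M[8]=27
after ADD r4, r4, r5: r4=7+27=34
after ADD r1, r1, #4: r1=8+4=12
after ADD r7, r7, #1: r7=2+1=3
CMP r7, #6  (cmp 3,6)
BLT start: taken
after LSR r4, r4, #2: r4=34>>2=8
after OR r4, r4, #7: r4=8|7=15
after LDR r5, [r1]: r5=M[12]=11
after ADD r4, r4, r5: r4=15+11=26
after ADD r1, r1, #4: r1=12+4=16
after ADD r7, r7, #1: r7=3+1=4
CMP r7, #6  (cmp 4,6)
BLT start: taken
after LSR r4, r4, #2: r4=26>>2=6
after OR r4, r4, #7: r4=6|7=7
after LDR r5, [r1]: r5=M[16]=21
after ADD r4, r4, r5: r4=7+21=28
after ADD r1, r1, #4: r1=16+4=20
after ADD r7, r7, #1: r7=4+1=5
CMP r7, #6  (cmp 5,6)
BLT start: taken
after LSR r4, r4, #2: r4=28>>2=7
after OR r4, r4, #7: r4=7|7=7
after LDR r5, [r1]: r5=M[20]=-6
after ADD r4, r4, r5: r4=7+(-6)=1
after ADD r1, r1, #4: r1=20+4=24
after ADD r7, r7, #1: r7=5+1=6
CMP r7, #6  (cmp 6,6)
BLT start: not taken
STR r5, [16] → M[16]=-6
halt.

-6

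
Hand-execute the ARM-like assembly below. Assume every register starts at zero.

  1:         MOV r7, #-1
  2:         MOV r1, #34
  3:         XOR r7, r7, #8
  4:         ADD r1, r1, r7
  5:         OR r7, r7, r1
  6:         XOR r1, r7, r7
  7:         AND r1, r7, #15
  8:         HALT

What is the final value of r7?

-1

MOV r7, #-1 → r7=-1
MOV r1, #34 → r1=34
XOR r7, r7, #8 → r7=(-1)^8=-9
ADD r1, r1, r7 → r1=34+(-9)=25
OR r7, r7, r1 → r7=(-9)|25=-1
XOR r1, r7, r7 → r1=(-1)^(-1)=0
AND r1, r7, #15 → r1=(-1)&15=15
halt.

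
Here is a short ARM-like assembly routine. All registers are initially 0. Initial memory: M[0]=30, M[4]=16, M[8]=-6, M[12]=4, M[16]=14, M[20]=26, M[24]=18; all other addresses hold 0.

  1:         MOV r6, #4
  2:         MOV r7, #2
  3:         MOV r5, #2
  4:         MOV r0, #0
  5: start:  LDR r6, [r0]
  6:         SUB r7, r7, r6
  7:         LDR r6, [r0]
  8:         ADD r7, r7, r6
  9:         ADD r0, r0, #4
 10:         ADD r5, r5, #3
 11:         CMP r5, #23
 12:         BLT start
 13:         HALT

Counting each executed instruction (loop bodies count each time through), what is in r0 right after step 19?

8

r6=4
r7=2
r5=2
r0=0
r6=M[0]=30
r7=2-30=-28
r6=M[0]=30
r7=(-28)+30=2
r0=0+4=4
r5=2+3=5
CMP r5, #23  (cmp 5,23)
BLT start: taken
r6=M[4]=16
r7=2-16=-14
r6=M[4]=16
r7=(-14)+16=2
r0=4+4=8
r5=5+3=8
CMP r5, #23  (cmp 8,23)
After step 19: r0 = 8.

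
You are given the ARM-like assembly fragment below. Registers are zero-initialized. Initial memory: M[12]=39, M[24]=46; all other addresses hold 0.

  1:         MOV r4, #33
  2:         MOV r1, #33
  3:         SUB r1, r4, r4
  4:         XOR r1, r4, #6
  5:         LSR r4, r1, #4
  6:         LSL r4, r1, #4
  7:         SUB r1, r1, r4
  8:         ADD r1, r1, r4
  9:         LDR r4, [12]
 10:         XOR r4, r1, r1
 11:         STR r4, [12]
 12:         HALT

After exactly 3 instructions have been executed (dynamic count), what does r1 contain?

0

MOV r4, #33 → r4=33
MOV r1, #33 → r1=33
SUB r1, r4, r4 → r1=33-33=0
After step 3: r1 = 0.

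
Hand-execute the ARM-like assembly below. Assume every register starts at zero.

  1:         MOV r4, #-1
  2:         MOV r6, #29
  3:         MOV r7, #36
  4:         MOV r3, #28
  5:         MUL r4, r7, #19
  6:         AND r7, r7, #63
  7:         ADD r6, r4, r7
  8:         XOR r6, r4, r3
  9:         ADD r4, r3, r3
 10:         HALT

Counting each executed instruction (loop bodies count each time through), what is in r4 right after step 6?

684

MOV r4, #-1 → r4=-1
MOV r6, #29 → r6=29
MOV r7, #36 → r7=36
MOV r3, #28 → r3=28
MUL r4, r7, #19 → r4=36*19=684
AND r7, r7, #63 → r7=36&63=36
After step 6: r4 = 684.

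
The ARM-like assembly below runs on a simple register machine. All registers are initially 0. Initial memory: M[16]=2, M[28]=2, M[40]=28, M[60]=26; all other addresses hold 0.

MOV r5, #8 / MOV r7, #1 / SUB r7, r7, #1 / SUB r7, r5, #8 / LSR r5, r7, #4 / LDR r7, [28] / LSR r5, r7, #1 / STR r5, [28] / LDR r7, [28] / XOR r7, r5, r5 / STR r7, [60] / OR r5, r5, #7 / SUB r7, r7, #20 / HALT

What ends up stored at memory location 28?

1

r5=8
r7=1
r7=1-1=0
r7=8-8=0
r5=0>>4=0
r7=M[28]=2
r5=2>>1=1
STR r5, [28] → M[28]=1
r7=M[28]=1
r7=1^1=0
STR r7, [60] → M[60]=0
r5=1|7=7
r7=0-20=-20
halt.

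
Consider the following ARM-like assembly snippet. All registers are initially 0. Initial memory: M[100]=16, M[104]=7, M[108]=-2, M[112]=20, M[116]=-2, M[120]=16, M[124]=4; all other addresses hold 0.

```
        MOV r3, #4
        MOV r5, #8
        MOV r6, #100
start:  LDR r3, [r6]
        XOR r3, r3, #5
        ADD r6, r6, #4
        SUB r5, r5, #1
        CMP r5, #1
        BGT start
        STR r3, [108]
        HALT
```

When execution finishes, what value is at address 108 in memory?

MOV r3, #4 → r3=4
MOV r5, #8 → r5=8
MOV r6, #100 → r6=100
LDR r3, [r6] → r3=M[100]=16
XOR r3, r3, #5 → r3=16^5=21
ADD r6, r6, #4 → r6=100+4=104
SUB r5, r5, #1 → r5=8-1=7
CMP r5, #1  (cmp 7,1)
BGT start: taken
LDR r3, [r6] → r3=M[104]=7
XOR r3, r3, #5 → r3=7^5=2
ADD r6, r6, #4 → r6=104+4=108
SUB r5, r5, #1 → r5=7-1=6
CMP r5, #1  (cmp 6,1)
BGT start: taken
LDR r3, [r6] → r3=M[108]=-2
XOR r3, r3, #5 → r3=(-2)^5=-5
ADD r6, r6, #4 → r6=108+4=112
SUB r5, r5, #1 → r5=6-1=5
CMP r5, #1  (cmp 5,1)
BGT start: taken
LDR r3, [r6] → r3=M[112]=20
XOR r3, r3, #5 → r3=20^5=17
ADD r6, r6, #4 → r6=112+4=116
SUB r5, r5, #1 → r5=5-1=4
CMP r5, #1  (cmp 4,1)
BGT start: taken
LDR r3, [r6] → r3=M[116]=-2
XOR r3, r3, #5 → r3=(-2)^5=-5
ADD r6, r6, #4 → r6=116+4=120
SUB r5, r5, #1 → r5=4-1=3
CMP r5, #1  (cmp 3,1)
BGT start: taken
LDR r3, [r6] → r3=M[120]=16
XOR r3, r3, #5 → r3=16^5=21
ADD r6, r6, #4 → r6=120+4=124
SUB r5, r5, #1 → r5=3-1=2
CMP r5, #1  (cmp 2,1)
BGT start: taken
LDR r3, [r6] → r3=M[124]=4
XOR r3, r3, #5 → r3=4^5=1
ADD r6, r6, #4 → r6=124+4=128
SUB r5, r5, #1 → r5=2-1=1
CMP r5, #1  (cmp 1,1)
BGT start: not taken
STR r3, [108] → M[108]=1
halt.

1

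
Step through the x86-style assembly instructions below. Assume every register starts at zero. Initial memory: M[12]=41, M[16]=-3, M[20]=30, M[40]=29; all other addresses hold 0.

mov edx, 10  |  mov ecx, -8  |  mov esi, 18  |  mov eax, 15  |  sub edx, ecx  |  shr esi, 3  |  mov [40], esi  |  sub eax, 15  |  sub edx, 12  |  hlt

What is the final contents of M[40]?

2

edx=10
ecx=-8
esi=18
eax=15
edx=10-(-8)=18
esi=18>>3=2
mov [40], esi → M[40]=2
eax=15-15=0
edx=18-12=6
halt.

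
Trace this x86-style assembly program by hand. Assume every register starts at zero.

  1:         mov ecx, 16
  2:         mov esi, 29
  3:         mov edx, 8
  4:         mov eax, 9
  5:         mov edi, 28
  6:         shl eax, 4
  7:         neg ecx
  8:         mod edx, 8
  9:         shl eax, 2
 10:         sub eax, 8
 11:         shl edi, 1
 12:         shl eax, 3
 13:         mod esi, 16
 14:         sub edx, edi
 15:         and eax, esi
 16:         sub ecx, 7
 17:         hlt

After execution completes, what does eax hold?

mov ecx, 16 → ecx=16
mov esi, 29 → esi=29
mov edx, 8 → edx=8
mov eax, 9 → eax=9
mov edi, 28 → edi=28
shl eax, 4 → eax=9<<4=144
neg ecx → ecx=-(16)=-16
mod edx, 8 → edx=8%8=0
shl eax, 2 → eax=144<<2=576
sub eax, 8 → eax=576-8=568
shl edi, 1 → edi=28<<1=56
shl eax, 3 → eax=568<<3=4544
mod esi, 16 → esi=29%16=13
sub edx, edi → edx=0-56=-56
and eax, esi → eax=4544&13=0
sub ecx, 7 → ecx=(-16)-7=-23
halt.

0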